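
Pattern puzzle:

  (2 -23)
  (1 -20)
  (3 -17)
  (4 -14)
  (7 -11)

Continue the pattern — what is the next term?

(11 -8)

First part — each term is the sum of the two before it: 2, 1, 3, 4, 7 → 11.
For the second part, +3 each step: -23, -20, -17, -14, -11 → -8.
Putting it together: (11 -8).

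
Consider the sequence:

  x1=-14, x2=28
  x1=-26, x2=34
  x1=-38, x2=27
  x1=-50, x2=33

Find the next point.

X1: −12 each step, so -14, -26, -38, -50 → -62.
X2: alternating steps +6, −7, +6, −7, …; 28, 34, 27, 33 → 26.
So the next point is x1=-62, x2=26.

x1=-62, x2=26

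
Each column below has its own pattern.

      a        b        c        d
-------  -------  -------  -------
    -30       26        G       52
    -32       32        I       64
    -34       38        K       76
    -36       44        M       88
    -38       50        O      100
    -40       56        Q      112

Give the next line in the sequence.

Column a: −2 each step, so -30, -32, -34, -36, -38, -40 → -42.
Column b — +6 each step: 26, 32, 38, 44, 50, 56 → 62.
Column c goes G, I, K, M, O, Q → S (letters move forward 2 places in the alphabet).
Column d — always 2 × the column b: 52, 64, 76, 88, 100, 112 → 124.
Putting it together: -42  62  S  124.

-42  62  S  124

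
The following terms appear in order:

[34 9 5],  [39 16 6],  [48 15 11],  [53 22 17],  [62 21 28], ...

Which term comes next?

[67 28 45]

First component: 34, 39, 48, 53, 62 → 67 (alternating steps +5, +9, +5, +9, …).
Second component goes 9, 16, 15, 22, 21 → 28 (alternating steps +7, −1, +7, −1, …).
Third component — each term is the sum of the two before it: 5, 6, 11, 17, 28 → 45.
Combining the parts gives [67 28 45].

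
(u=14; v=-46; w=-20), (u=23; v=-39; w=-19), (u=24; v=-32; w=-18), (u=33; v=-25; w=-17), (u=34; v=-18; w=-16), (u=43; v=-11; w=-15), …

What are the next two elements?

(u=44; v=-4; w=-14), (u=53; v=3; w=-13)

For the u, alternating steps +9, +1, +9, +1, …: 14, 23, 24, 33, 34, 43 → 44 → 53.
V: +7 each step, so -46, -39, -32, -25, -18, -11 → -4 → 3.
W goes -20, -19, -18, -17, -16, -15 → -14 → -13 (+1 each step).
Putting the parts together: (u=44; v=-4; w=-14) and then (u=53; v=3; w=-13).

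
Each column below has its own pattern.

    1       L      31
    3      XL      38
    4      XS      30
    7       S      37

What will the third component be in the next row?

First component: each term is the sum of the two before it; 1, 3, 4, 7 → 11.
Size: runs through clothing sizes XS→XL; L, XL, XS, S → M.
For the third component, alternating steps +7, −8, +7, −8, …: 31, 38, 30, 37 → 29.

29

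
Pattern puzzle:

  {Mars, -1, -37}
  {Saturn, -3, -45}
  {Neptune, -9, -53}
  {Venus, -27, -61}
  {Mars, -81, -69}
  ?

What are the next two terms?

{Saturn, -243, -77}, {Neptune, -729, -85}

Planet: Mars, Saturn, Neptune, Venus, Mars → Saturn → Neptune (repeats Mars → Saturn → Neptune → Venus).
For the second coordinate, ×3 each step: -1, -3, -9, -27, -81 → -243 → -729.
Third coordinate: -37, -45, -53, -61, -69 → -77 → -85 (−8 each step).
Putting the parts together: {Saturn, -243, -77} and then {Neptune, -729, -85}.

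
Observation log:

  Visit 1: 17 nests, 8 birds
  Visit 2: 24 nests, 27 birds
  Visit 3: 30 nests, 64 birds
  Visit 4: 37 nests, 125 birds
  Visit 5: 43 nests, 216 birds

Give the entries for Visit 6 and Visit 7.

Nests — alternating steps +7, +6, +7, +6, …: 17, 24, 30, 37, 43 → 50 → 56.
Birds goes 8, 27, 64, 125, 216 → 343 → 512 (perfect cubes: 2³, 3³, 4³, …).
So the next two lines are 50 nests, 343 birds and 56 nests, 512 birds.

50 nests, 343 birds; 56 nests, 512 birds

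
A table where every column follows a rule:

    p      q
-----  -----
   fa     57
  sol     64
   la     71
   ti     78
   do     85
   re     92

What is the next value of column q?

99

For the column q, +7 each step: 57, 64, 71, 78, 85, 92 → 99.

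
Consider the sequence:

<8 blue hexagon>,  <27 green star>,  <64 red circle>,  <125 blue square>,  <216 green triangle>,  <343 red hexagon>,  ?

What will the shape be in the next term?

Shape: repeats hexagon → star → circle → square → triangle; hexagon, star, circle, square, triangle, hexagon → star.

star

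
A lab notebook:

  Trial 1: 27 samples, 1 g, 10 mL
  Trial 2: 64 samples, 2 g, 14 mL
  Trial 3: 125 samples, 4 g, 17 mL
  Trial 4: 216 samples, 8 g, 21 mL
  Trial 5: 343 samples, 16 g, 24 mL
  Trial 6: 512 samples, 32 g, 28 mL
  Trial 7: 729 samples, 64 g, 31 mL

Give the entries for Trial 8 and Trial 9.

Samples: perfect cubes: 3³, 4³, 5³, …; 27, 64, 125, 216, 343, 512, 729 → 1000 → 1331.
G — ×2 each step: 1, 2, 4, 8, 16, 32, 64 → 128 → 256.
ML: 10, 14, 17, 21, 24, 28, 31 → 35 → 38 (alternating steps +4, +3, +4, +3, …).
So the next two lines are 1000 samples, 128 g, 35 mL and 1331 samples, 256 g, 38 mL.

1000 samples, 128 g, 35 mL; 1331 samples, 256 g, 38 mL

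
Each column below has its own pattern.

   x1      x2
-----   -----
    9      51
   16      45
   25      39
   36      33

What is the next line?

49  27

For the column x1, perfect squares: 3², 4², 5², …: 9, 16, 25, 36 → 49.
Column x2: −6 each step; 51, 45, 39, 33 → 27.
Putting it together: 49  27.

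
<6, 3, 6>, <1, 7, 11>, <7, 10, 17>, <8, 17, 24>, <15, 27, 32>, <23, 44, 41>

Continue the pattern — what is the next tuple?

<38, 71, 51>

First entry: 6, 1, 7, 8, 15, 23 → 38 (each term is the sum of the two before it).
Second entry goes 3, 7, 10, 17, 27, 44 → 71 (each term is the sum of the two before it).
Third entry: differences are 5, 6, 7, … (increasing by 1 each time); 6, 11, 17, 24, 32, 41 → 51.
Putting it together: <38, 71, 51>.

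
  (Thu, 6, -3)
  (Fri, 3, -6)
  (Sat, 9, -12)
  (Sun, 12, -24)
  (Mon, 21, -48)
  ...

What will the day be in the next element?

Tue

Day: runs through the weekdays Mon→Sun; Thu, Fri, Sat, Sun, Mon → Tue.
Second value goes 6, 3, 9, 12, 21 → 33 (each term is the sum of the two before it).
Third value goes -3, -6, -12, -24, -48 → -96 (×2 each step).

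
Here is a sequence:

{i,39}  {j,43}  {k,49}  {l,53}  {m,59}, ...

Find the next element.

Letter — letters move forward 1 place in the alphabet: i, j, k, l, m → n.
For the second value, alternating steps +4, +6, +4, +6, …: 39, 43, 49, 53, 59 → 63.
So the next element is {n,63}.

{n,63}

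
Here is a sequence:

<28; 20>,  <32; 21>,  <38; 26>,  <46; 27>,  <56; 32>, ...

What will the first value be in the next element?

68

First value: differences are 4, 6, 8, … (increasing by 2 each time); 28, 32, 38, 46, 56 → 68.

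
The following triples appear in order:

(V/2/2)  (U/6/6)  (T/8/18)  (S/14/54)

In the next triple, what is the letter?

R

For the letter, letters move back 1 place in the alphabet: V, U, T, S → R.
Second coordinate: each term is the sum of the two before it; 2, 6, 8, 14 → 22.
Third coordinate: ×3 each step; 2, 6, 18, 54 → 162.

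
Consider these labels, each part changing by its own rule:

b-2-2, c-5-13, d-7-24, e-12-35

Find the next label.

For the letter, letters move forward 1 place in the alphabet: b, c, d, e → f.
Second component: each term is the sum of the two before it; 2, 5, 7, 12 → 19.
Third component — +11 each step: 2, 13, 24, 35 → 46.
So the next label is f-19-46.

f-19-46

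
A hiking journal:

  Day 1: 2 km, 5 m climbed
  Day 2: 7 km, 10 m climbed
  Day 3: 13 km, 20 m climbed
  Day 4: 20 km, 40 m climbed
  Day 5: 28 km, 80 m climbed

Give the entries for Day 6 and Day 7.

37 km, 160 m climbed; 47 km, 320 m climbed

For the km, differences are 5, 6, 7, … (increasing by 1 each time): 2, 7, 13, 20, 28 → 37 → 47.
M climbed: 5, 10, 20, 40, 80 → 160 → 320 (×2 each step).
Putting the parts together: 37 km, 160 m climbed and then 47 km, 320 m climbed.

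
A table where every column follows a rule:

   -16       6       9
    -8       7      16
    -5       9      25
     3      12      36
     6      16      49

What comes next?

First component — alternating steps +8, +3, +8, +3, …: -16, -8, -5, 3, 6 → 14.
For the second component, differences are 1, 2, 3, … (increasing by 1 each time): 6, 7, 9, 12, 16 → 21.
Third component: 9, 16, 25, 36, 49 → 64 (perfect squares: 3², 4², 5², …).
Combining the parts gives 14  21  64.

14  21  64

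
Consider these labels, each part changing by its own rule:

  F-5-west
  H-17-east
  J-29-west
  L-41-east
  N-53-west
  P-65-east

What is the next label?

R-77-west

Letter: letters move forward 2 places in the alphabet, so F, H, J, L, N, P → R.
Second component goes 5, 17, 29, 41, 53, 65 → 77 (+12 each step).
Direction — alternates west ↔ east: west, east, west, east, west, east → west.
Combining the parts gives R-77-west.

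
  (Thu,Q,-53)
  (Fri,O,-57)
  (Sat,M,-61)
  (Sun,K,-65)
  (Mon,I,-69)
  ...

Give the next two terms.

For the day, runs through the weekdays Mon→Sun: Thu, Fri, Sat, Sun, Mon → Tue → Wed.
Letter goes Q, O, M, K, I → G → E (letters move back 2 places in the alphabet).
Third entry — −4 each step: -53, -57, -61, -65, -69 → -73 → -77.
Putting the parts together: (Tue,G,-73) and then (Wed,E,-77).

(Tue,G,-73), (Wed,E,-77)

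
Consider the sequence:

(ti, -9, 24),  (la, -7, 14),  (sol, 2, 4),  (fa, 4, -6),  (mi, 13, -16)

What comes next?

Note: runs backward through the solfège scale do→ti, so ti, la, sol, fa, mi → re.
Second coordinate — alternating steps +2, +9, +2, +9, …: -9, -7, 2, 4, 13 → 15.
Third coordinate: −10 each step; 24, 14, 4, -6, -16 → -26.
Combining the parts gives (re, 15, -26).

(re, 15, -26)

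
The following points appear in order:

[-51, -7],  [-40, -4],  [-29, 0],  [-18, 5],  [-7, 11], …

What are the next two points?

[4, 18], [15, 26]

First slot goes -51, -40, -29, -18, -7 → 4 → 15 (+11 each step).
Second slot goes -7, -4, 0, 5, 11 → 18 → 26 (differences are 3, 4, 5, … (increasing by 1 each time)).
Putting the parts together: [4, 18] and then [15, 26].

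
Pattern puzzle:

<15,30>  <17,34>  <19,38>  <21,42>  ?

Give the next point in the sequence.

<23,46>

First slot goes 15, 17, 19, 21 → 23 (+2 each step).
Second slot: always 2 × the first slot; 30, 34, 38, 42 → 46.
So the next point is <23,46>.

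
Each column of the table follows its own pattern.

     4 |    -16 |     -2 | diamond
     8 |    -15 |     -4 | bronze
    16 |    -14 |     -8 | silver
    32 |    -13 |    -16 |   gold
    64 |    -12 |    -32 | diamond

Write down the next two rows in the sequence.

First component — ×2 each step: 4, 8, 16, 32, 64 → 128 → 256.
Second component — +1 each step: -16, -15, -14, -13, -12 → -11 → -10.
Third component: ×2 each step, so -2, -4, -8, -16, -32 → -64 → -128.
Rank goes diamond, bronze, silver, gold, diamond → bronze → silver (repeats diamond → bronze → silver → gold).
Putting the parts together: 128  -11  -64  bronze and then 256  -10  -128  silver.

128  -11  -64  bronze; 256  -10  -128  silver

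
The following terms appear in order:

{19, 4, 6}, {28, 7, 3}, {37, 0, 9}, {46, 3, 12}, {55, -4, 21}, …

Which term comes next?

{64, -1, 33}

First coordinate: +9 each step, so 19, 28, 37, 46, 55 → 64.
Second coordinate — alternating steps +3, −7, +3, −7, …: 4, 7, 0, 3, -4 → -1.
Third coordinate goes 6, 3, 9, 12, 21 → 33 (each term is the sum of the two before it).
So the next term is {64, -1, 33}.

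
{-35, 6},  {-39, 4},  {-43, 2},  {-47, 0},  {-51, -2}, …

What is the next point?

For the first slot, −4 each step: -35, -39, -43, -47, -51 → -55.
Second slot: −2 each step; 6, 4, 2, 0, -2 → -4.
Combining the parts gives {-55, -4}.

{-55, -4}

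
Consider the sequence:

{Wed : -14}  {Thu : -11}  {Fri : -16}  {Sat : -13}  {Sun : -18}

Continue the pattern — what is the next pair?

Day: runs through the weekdays Mon→Sun; Wed, Thu, Fri, Sat, Sun → Mon.
Second part: alternating steps +3, −5, +3, −5, …; -14, -11, -16, -13, -18 → -15.
So the next pair is {Mon : -15}.

{Mon : -15}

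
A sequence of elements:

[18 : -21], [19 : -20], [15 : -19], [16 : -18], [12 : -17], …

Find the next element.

First value goes 18, 19, 15, 16, 12 → 13 (alternating steps +1, −4, +1, −4, …).
Second value — +1 each step: -21, -20, -19, -18, -17 → -16.
Combining the parts gives [13 : -16].

[13 : -16]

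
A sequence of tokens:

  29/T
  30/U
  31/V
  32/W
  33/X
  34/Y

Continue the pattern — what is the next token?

First component: 29, 30, 31, 32, 33, 34 → 35 (+1 each step).
Letter: T, U, V, W, X, Y → Z (letters move forward 1 place in the alphabet).
Combining the parts gives 35/Z.

35/Z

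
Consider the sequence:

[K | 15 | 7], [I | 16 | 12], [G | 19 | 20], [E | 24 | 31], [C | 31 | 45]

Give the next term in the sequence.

For the letter, letters move back 2 places in the alphabet: K, I, G, E, C → A.
Second component: differences are 1, 3, 5, … (increasing by 2 each time), so 15, 16, 19, 24, 31 → 40.
Third component: differences are 5, 8, 11, … (increasing by 3 each time); 7, 12, 20, 31, 45 → 62.
So the next term is [A | 40 | 62].

[A | 40 | 62]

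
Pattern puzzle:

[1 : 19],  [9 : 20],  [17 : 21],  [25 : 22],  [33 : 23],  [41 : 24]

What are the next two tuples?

For the first coordinate, +8 each step: 1, 9, 17, 25, 33, 41 → 49 → 57.
Second coordinate: 19, 20, 21, 22, 23, 24 → 25 → 26 (+1 each step).
Putting the parts together: [49 : 25] and then [57 : 26].

[49 : 25], [57 : 26]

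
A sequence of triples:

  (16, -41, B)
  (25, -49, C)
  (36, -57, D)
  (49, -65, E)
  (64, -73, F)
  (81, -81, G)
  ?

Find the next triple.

(100, -89, H)

First slot: perfect squares: 4², 5², 6², …; 16, 25, 36, 49, 64, 81 → 100.
Second slot goes -41, -49, -57, -65, -73, -81 → -89 (−8 each step).
Letter: letters move forward 1 place in the alphabet, so B, C, D, E, F, G → H.
Putting it together: (100, -89, H).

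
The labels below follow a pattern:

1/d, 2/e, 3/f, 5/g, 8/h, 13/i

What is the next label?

21/j

First component: each term is the sum of the two before it; 1, 2, 3, 5, 8, 13 → 21.
Letter: letters move forward 1 place in the alphabet, so d, e, f, g, h, i → j.
Putting it together: 21/j.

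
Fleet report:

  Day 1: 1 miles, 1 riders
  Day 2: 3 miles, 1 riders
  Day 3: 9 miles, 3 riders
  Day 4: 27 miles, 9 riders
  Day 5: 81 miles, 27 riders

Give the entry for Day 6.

Miles — ×3 each step: 1, 3, 9, 27, 81 → 243.
Riders: always the previous value of the miles, so 1, 1, 3, 9, 27 → 81.
So the next row is 243 miles, 81 riders.

243 miles, 81 riders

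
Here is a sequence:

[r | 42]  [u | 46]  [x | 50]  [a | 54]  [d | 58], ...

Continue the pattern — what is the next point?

[g | 62]

Letter: letters move forward 3 places in the alphabet, wrapping Z→A, so r, u, x, a, d → g.
Second slot — +4 each step: 42, 46, 50, 54, 58 → 62.
Putting it together: [g | 62].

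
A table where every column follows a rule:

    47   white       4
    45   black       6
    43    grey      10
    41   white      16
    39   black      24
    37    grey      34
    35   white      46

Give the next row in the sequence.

33  black  60

For the first component, −2 each step: 47, 45, 43, 41, 39, 37, 35 → 33.
Shade goes white, black, grey, white, black, grey, white → black (repeats white → black → grey).
For the third component, differences are 2, 4, 6, … (increasing by 2 each time): 4, 6, 10, 16, 24, 34, 46 → 60.
So the next row is 33  black  60.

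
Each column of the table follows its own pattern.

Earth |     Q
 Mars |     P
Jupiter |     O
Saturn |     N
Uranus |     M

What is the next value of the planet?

For the planet, runs through the planets Mercury→Neptune: Earth, Mars, Jupiter, Saturn, Uranus → Neptune.

Neptune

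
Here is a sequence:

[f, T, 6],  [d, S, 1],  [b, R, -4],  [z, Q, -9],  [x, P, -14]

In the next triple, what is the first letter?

v

First letter goes f, d, b, z, x → v (letters move back 2 places in the alphabet, wrapping A→Z).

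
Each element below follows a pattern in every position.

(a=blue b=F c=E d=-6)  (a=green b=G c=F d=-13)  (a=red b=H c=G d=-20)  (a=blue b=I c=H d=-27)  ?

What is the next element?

A: repeats blue → green → red; blue, green, red, blue → green.
For the b, letters move forward 1 place in the alphabet: F, G, H, I → J.
C: letters move forward 1 place in the alphabet; E, F, G, H → I.
D — −7 each step: -6, -13, -20, -27 → -34.
Putting it together: (a=green b=J c=I d=-34).

(a=green b=J c=I d=-34)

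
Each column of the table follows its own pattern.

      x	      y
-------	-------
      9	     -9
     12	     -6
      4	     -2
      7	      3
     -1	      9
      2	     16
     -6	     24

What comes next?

-3  33

Column x: alternating steps +3, −8, +3, −8, …; 9, 12, 4, 7, -1, 2, -6 → -3.
Column y goes -9, -6, -2, 3, 9, 16, 24 → 33 (differences are 3, 4, 5, … (increasing by 1 each time)).
Putting it together: -3  33.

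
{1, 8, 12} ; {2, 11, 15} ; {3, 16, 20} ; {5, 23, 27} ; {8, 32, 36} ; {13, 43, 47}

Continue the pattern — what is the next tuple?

{21, 56, 60}

First part: 1, 2, 3, 5, 8, 13 → 21 (each term is the sum of the two before it).
Second part: 8, 11, 16, 23, 32, 43 → 56 (differences are 3, 5, 7, … (increasing by 2 each time)).
Third part: 12, 15, 20, 27, 36, 47 → 60 (always 4 more than the second part).
Combining the parts gives {21, 56, 60}.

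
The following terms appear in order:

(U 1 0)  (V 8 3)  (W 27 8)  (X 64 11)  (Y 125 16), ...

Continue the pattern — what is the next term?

Letter: letters move forward 1 place in the alphabet, so U, V, W, X, Y → Z.
Second slot — perfect cubes: 1³, 2³, 3³, …: 1, 8, 27, 64, 125 → 216.
Third slot: alternating steps +3, +5, +3, +5, …; 0, 3, 8, 11, 16 → 19.
Putting it together: (Z 216 19).

(Z 216 19)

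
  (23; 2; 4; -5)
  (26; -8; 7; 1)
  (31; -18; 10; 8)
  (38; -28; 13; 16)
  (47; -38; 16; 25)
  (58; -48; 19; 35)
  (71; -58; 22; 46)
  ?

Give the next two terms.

First component goes 23, 26, 31, 38, 47, 58, 71 → 86 → 103 (differences are 3, 5, 7, … (increasing by 2 each time)).
For the second component, −10 each step: 2, -8, -18, -28, -38, -48, -58 → -68 → -78.
Third component: +3 each step, so 4, 7, 10, 13, 16, 19, 22 → 25 → 28.
Fourth component: differences are 6, 7, 8, … (increasing by 1 each time); -5, 1, 8, 16, 25, 35, 46 → 58 → 71.
Putting the parts together: (86; -68; 25; 58) and then (103; -78; 28; 71).

(86; -68; 25; 58), (103; -78; 28; 71)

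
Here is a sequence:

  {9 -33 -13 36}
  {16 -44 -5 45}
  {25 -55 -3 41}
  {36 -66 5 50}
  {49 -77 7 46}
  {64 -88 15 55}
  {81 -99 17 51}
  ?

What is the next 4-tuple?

First part: 9, 16, 25, 36, 49, 64, 81 → 100 (perfect squares: 3², 4², 5², …).
Second part: -33, -44, -55, -66, -77, -88, -99 → -110 (−11 each step).
Third part — alternating steps +8, +2, +8, +2, …: -13, -5, -3, 5, 7, 15, 17 → 25.
Fourth part: 36, 45, 41, 50, 46, 55, 51 → 60 (alternating steps +9, −4, +9, −4, …).
Combining the parts gives {100 -110 25 60}.

{100 -110 25 60}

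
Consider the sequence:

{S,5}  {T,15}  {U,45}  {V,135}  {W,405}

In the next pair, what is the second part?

1215

For the letter, letters move forward 1 place in the alphabet: S, T, U, V, W → X.
Second part: ×3 each step; 5, 15, 45, 135, 405 → 1215.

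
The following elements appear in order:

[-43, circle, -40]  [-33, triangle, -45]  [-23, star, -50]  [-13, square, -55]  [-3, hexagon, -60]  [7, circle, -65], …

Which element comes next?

For the first slot, +10 each step: -43, -33, -23, -13, -3, 7 → 17.
For the shape, repeats circle → triangle → star → square → hexagon: circle, triangle, star, square, hexagon, circle → triangle.
For the third slot, −5 each step: -40, -45, -50, -55, -60, -65 → -70.
Combining the parts gives [17, triangle, -70].

[17, triangle, -70]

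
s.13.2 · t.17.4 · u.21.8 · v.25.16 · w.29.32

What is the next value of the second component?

Letter: letters move forward 1 place in the alphabet, so s, t, u, v, w → x.
Second component: 13, 17, 21, 25, 29 → 33 (+4 each step).
Third component — ×2 each step: 2, 4, 8, 16, 32 → 64.

33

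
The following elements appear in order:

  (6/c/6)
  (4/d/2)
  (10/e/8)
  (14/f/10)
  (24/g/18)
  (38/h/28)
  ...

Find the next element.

(62/i/46)

First slot goes 6, 4, 10, 14, 24, 38 → 62 (each term is the sum of the two before it).
For the letter, letters move forward 1 place in the alphabet: c, d, e, f, g, h → i.
Third slot goes 6, 2, 8, 10, 18, 28 → 46 (each term is the sum of the two before it).
Putting it together: (62/i/46).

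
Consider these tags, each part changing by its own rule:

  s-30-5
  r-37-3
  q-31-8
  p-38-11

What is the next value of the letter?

For the letter, letters move back 1 place in the alphabet: s, r, q, p → o.
Second component: alternating steps +7, −6, +7, −6, …, so 30, 37, 31, 38 → 32.
Third component: each term is the sum of the two before it, so 5, 3, 8, 11 → 19.

o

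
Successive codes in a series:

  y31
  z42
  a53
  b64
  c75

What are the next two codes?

d86, e97

Letter — letters move forward 1 place in the alphabet, wrapping Z→A: y, z, a, b, c → d → e.
For the second component, +11 each step: 31, 42, 53, 64, 75 → 86 → 97.
Putting the parts together: d86 and then e97.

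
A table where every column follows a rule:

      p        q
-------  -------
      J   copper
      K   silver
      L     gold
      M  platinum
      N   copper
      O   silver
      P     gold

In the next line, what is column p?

Q

Column p — letters move forward 1 place in the alphabet: J, K, L, M, N, O, P → Q.
Column q: repeats copper → silver → gold → platinum; copper, silver, gold, platinum, copper, silver, gold → platinum.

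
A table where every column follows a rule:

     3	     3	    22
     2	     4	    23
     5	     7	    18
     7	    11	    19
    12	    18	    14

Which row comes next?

19  29  15

First component: 3, 2, 5, 7, 12 → 19 (each term is the sum of the two before it).
Second component goes 3, 4, 7, 11, 18 → 29 (each term is the sum of the two before it).
For the third component, alternating steps +1, −5, +1, −5, …: 22, 23, 18, 19, 14 → 15.
Putting it together: 19  29  15.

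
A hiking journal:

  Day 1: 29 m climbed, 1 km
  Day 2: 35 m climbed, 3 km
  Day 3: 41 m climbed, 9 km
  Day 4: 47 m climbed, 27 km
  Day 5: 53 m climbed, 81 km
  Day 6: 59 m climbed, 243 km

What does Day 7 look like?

For the m climbed, +6 each step: 29, 35, 41, 47, 53, 59 → 65.
Km: 1, 3, 9, 27, 81, 243 → 729 (×3 each step).
Putting it together: 65 m climbed, 729 km.

65 m climbed, 729 km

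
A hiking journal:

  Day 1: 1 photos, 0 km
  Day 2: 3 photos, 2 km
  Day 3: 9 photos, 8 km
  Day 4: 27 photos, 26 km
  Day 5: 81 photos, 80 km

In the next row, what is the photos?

243

Photos goes 1, 3, 9, 27, 81 → 243 (×3 each step).
Km: always 1 less than the photos; 0, 2, 8, 26, 80 → 242.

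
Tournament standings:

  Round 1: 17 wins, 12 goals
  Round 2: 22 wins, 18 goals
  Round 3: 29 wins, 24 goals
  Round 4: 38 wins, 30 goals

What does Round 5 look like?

49 wins, 36 goals

Wins: differences are 5, 7, 9, … (increasing by 2 each time), so 17, 22, 29, 38 → 49.
Goals: +6 each step, so 12, 18, 24, 30 → 36.
Putting it together: 49 wins, 36 goals.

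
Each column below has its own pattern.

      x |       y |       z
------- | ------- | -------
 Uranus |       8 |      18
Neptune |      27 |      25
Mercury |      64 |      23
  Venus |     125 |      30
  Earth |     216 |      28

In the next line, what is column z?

Column x — runs through the planets Mercury→Neptune: Uranus, Neptune, Mercury, Venus, Earth → Mars.
For the column y, perfect cubes: 2³, 3³, 4³, …: 8, 27, 64, 125, 216 → 343.
Column z — alternating steps +7, −2, +7, −2, …: 18, 25, 23, 30, 28 → 35.

35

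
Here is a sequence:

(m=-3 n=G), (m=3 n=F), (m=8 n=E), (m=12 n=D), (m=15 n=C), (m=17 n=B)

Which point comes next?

(m=18 n=A)

M: differences are 6, 5, 4, … (decreasing by 1 each time), so -3, 3, 8, 12, 15, 17 → 18.
N: letters move back 1 place in the alphabet, so G, F, E, D, C, B → A.
So the next point is (m=18 n=A).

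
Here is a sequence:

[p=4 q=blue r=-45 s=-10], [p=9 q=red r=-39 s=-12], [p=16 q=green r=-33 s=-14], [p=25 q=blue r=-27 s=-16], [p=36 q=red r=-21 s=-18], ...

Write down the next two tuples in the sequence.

For the p, perfect squares: 2², 3², 4², …: 4, 9, 16, 25, 36 → 49 → 64.
Q: repeats blue → red → green; blue, red, green, blue, red → green → blue.
R goes -45, -39, -33, -27, -21 → -15 → -9 (+6 each step).
S goes -10, -12, -14, -16, -18 → -20 → -22 (−2 each step).
Putting the parts together: [p=49 q=green r=-15 s=-20] and then [p=64 q=blue r=-9 s=-22].

[p=49 q=green r=-15 s=-20], [p=64 q=blue r=-9 s=-22]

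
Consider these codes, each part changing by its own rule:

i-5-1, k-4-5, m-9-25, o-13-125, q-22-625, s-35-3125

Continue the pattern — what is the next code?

u-57-15625

Letter: i, k, m, o, q, s → u (letters move forward 2 places in the alphabet).
Second component: each term is the sum of the two before it; 5, 4, 9, 13, 22, 35 → 57.
Third component: ×5 each step, so 1, 5, 25, 125, 625, 3125 → 15625.
Putting it together: u-57-15625.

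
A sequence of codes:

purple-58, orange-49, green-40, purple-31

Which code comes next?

Colour: repeats purple → orange → green, so purple, orange, green, purple → orange.
Second component goes 58, 49, 40, 31 → 22 (−9 each step).
So the next code is orange-22.

orange-22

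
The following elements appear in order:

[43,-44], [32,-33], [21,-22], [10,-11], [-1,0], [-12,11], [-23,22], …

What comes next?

[-34,33]

First component: −11 each step, so 43, 32, 21, 10, -1, -12, -23 → -34.
Second component — +11 each step: -44, -33, -22, -11, 0, 11, 22 → 33.
So the next element is [-34,33].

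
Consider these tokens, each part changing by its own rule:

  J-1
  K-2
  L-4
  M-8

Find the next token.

Letter: J, K, L, M → N (letters move forward 1 place in the alphabet).
Second component: 1, 2, 4, 8 → 16 (×2 each step).
Combining the parts gives N-16.

N-16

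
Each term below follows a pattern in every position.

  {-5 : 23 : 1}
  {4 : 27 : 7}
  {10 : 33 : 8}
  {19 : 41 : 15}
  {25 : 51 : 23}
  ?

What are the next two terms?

{34 : 63 : 38}, {40 : 77 : 61}

First value: -5, 4, 10, 19, 25 → 34 → 40 (alternating steps +9, +6, +9, +6, …).
Second value: differences are 4, 6, 8, … (increasing by 2 each time), so 23, 27, 33, 41, 51 → 63 → 77.
For the third value, each term is the sum of the two before it: 1, 7, 8, 15, 23 → 38 → 61.
Putting the parts together: {34 : 63 : 38} and then {40 : 77 : 61}.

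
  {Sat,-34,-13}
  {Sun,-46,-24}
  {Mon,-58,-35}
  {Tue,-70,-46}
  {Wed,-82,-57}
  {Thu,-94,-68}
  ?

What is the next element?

Day goes Sat, Sun, Mon, Tue, Wed, Thu → Fri (runs through the weekdays Mon→Sun).
Second coordinate — −12 each step: -34, -46, -58, -70, -82, -94 → -106.
For the third coordinate, −11 each step: -13, -24, -35, -46, -57, -68 → -79.
Combining the parts gives {Fri,-106,-79}.

{Fri,-106,-79}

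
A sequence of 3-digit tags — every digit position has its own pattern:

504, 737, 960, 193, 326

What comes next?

First digit: +2 each step, mod 10, so 5, 7, 9, 1, 3 → 5.
Second digit: +3 each step, mod 10, so 0, 3, 6, 9, 2 → 5.
For the third digit, +3 each step, mod 10: 4, 7, 0, 3, 6 → 9.
Combining the parts gives 559.

559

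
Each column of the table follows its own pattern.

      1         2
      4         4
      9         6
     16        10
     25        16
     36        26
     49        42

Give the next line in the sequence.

First component: perfect squares: 1², 2², 3², …, so 1, 4, 9, 16, 25, 36, 49 → 64.
Second component: 2, 4, 6, 10, 16, 26, 42 → 68 (each term is the sum of the two before it).
Putting it together: 64  68.

64  68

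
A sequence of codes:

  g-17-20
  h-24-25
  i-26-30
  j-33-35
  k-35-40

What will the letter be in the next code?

l

Letter: letters move forward 1 place in the alphabet; g, h, i, j, k → l.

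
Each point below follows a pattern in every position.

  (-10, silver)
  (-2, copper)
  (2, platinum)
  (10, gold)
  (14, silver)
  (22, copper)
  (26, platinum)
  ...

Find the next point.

(34, gold)

First coordinate goes -10, -2, 2, 10, 14, 22, 26 → 34 (alternating steps +8, +4, +8, +4, …).
Metal goes silver, copper, platinum, gold, silver, copper, platinum → gold (repeats silver → copper → platinum → gold).
Combining the parts gives (34, gold).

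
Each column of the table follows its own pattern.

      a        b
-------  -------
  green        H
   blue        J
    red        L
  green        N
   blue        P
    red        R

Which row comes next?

green  T

For the column a, repeats green → blue → red: green, blue, red, green, blue, red → green.
Column b: letters move forward 2 places in the alphabet; H, J, L, N, P, R → T.
Combining the parts gives green  T.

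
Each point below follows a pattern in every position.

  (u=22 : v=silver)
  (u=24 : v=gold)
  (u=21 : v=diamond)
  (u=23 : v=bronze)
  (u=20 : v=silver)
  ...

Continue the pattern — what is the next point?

U goes 22, 24, 21, 23, 20 → 22 (alternating steps +2, −3, +2, −3, …).
V: repeats silver → gold → diamond → bronze; silver, gold, diamond, bronze, silver → gold.
Putting it together: (u=22 : v=gold).

(u=22 : v=gold)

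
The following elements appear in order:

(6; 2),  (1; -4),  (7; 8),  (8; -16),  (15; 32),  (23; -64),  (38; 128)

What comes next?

First part goes 6, 1, 7, 8, 15, 23, 38 → 61 (each term is the sum of the two before it).
Second part goes 2, -4, 8, -16, 32, -64, 128 → -256 (×(-2) each step).
Putting it together: (61; -256).

(61; -256)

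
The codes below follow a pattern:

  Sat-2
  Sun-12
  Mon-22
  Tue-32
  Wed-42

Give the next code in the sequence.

Day — runs through the weekdays Mon→Sun: Sat, Sun, Mon, Tue, Wed → Thu.
Second component goes 2, 12, 22, 32, 42 → 52 (+10 each step).
Combining the parts gives Thu-52.

Thu-52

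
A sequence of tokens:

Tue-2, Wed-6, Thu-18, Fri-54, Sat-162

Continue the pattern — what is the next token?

Sun-486

For the day, runs through the weekdays Mon→Sun: Tue, Wed, Thu, Fri, Sat → Sun.
Second component goes 2, 6, 18, 54, 162 → 486 (×3 each step).
Combining the parts gives Sun-486.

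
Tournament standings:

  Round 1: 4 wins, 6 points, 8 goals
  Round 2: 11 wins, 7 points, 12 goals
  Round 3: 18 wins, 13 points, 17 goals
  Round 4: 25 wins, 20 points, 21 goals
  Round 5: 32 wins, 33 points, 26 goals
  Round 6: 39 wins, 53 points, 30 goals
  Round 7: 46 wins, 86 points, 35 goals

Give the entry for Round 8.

Wins — +7 each step: 4, 11, 18, 25, 32, 39, 46 → 53.
Points — each term is the sum of the two before it: 6, 7, 13, 20, 33, 53, 86 → 139.
Goals: 8, 12, 17, 21, 26, 30, 35 → 39 (alternating steps +4, +5, +4, +5, …).
So the next row is 53 wins, 139 points, 39 goals.

53 wins, 139 points, 39 goals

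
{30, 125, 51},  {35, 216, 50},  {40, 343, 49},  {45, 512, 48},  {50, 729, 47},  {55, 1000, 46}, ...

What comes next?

{60, 1331, 45}

First part: 30, 35, 40, 45, 50, 55 → 60 (+5 each step).
For the second part, perfect cubes: 5³, 6³, 7³, …: 125, 216, 343, 512, 729, 1000 → 1331.
For the third part, −1 each step: 51, 50, 49, 48, 47, 46 → 45.
So the next term is {60, 1331, 45}.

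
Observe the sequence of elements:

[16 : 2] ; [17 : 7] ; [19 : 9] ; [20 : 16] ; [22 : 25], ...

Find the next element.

First part: 16, 17, 19, 20, 22 → 23 (alternating steps +1, +2, +1, +2, …).
Second part: 2, 7, 9, 16, 25 → 41 (each term is the sum of the two before it).
So the next element is [23 : 41].

[23 : 41]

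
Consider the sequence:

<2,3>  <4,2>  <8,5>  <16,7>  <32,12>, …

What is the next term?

First coordinate — ×2 each step: 2, 4, 8, 16, 32 → 64.
Second coordinate: each term is the sum of the two before it; 3, 2, 5, 7, 12 → 19.
So the next term is <64,19>.

<64,19>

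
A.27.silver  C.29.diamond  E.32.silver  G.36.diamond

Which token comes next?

I.41.silver

Letter: letters move forward 2 places in the alphabet; A, C, E, G → I.
For the second component, differences are 2, 3, 4, … (increasing by 1 each time): 27, 29, 32, 36 → 41.
Rank: alternates silver ↔ diamond; silver, diamond, silver, diamond → silver.
So the next token is I.41.silver.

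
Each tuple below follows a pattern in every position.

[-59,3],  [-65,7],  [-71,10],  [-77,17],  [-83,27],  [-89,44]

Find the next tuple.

First slot: −6 each step; -59, -65, -71, -77, -83, -89 → -95.
Second slot: each term is the sum of the two before it; 3, 7, 10, 17, 27, 44 → 71.
Combining the parts gives [-95,71].

[-95,71]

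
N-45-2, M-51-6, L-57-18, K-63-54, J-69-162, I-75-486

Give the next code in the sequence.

H-81-1458

Letter: N, M, L, K, J, I → H (letters move back 1 place in the alphabet).
Second component — +6 each step: 45, 51, 57, 63, 69, 75 → 81.
Third component: 2, 6, 18, 54, 162, 486 → 1458 (×3 each step).
So the next code is H-81-1458.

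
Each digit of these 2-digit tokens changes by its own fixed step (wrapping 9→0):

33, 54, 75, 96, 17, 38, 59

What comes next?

First digit goes 3, 5, 7, 9, 1, 3, 5 → 7 (+2 each step, mod 10).
Second digit goes 3, 4, 5, 6, 7, 8, 9 → 0 (+1 each step, mod 10).
Putting it together: 70.

70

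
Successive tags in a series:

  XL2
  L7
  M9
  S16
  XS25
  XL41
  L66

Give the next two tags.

M107 then S173

Size — repeats XL → L → M → S → XS: XL, L, M, S, XS, XL, L → M → S.
Second component: each term is the sum of the two before it; 2, 7, 9, 16, 25, 41, 66 → 107 → 173.
Putting the parts together: M107 and then S173.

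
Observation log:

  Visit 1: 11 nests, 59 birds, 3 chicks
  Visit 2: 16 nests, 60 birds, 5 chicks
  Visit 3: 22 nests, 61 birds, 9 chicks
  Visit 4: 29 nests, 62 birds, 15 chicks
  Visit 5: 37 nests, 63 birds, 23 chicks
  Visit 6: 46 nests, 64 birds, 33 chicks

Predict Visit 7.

Nests: differences are 5, 6, 7, … (increasing by 1 each time), so 11, 16, 22, 29, 37, 46 → 56.
Birds goes 59, 60, 61, 62, 63, 64 → 65 (+1 each step).
Chicks: differences are 2, 4, 6, … (increasing by 2 each time); 3, 5, 9, 15, 23, 33 → 45.
So the next record is 56 nests, 65 birds, 45 chicks.

56 nests, 65 birds, 45 chicks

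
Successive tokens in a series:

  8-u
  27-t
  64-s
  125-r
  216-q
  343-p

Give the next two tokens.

First component — perfect cubes: 2³, 3³, 4³, …: 8, 27, 64, 125, 216, 343 → 512 → 729.
Letter: letters move back 1 place in the alphabet; u, t, s, r, q, p → o → n.
Putting the parts together: 512-o and then 729-n.

512-o then 729-n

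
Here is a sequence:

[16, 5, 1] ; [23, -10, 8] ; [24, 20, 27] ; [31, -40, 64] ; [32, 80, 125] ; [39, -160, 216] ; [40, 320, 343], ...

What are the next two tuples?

[47, -640, 512], [48, 1280, 729]

First coordinate goes 16, 23, 24, 31, 32, 39, 40 → 47 → 48 (alternating steps +7, +1, +7, +1, …).
Second coordinate: ×(-2) each step; 5, -10, 20, -40, 80, -160, 320 → -640 → 1280.
For the third coordinate, perfect cubes: 1³, 2³, 3³, …: 1, 8, 27, 64, 125, 216, 343 → 512 → 729.
So the next two tuples are [47, -640, 512] and [48, 1280, 729].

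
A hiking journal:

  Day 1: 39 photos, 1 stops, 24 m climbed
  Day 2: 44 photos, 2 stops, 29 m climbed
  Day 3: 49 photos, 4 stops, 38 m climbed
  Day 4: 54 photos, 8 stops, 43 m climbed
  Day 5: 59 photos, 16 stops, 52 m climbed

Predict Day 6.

64 photos, 32 stops, 57 m climbed

Photos goes 39, 44, 49, 54, 59 → 64 (+5 each step).
Stops: ×2 each step; 1, 2, 4, 8, 16 → 32.
M climbed: alternating steps +5, +9, +5, +9, …; 24, 29, 38, 43, 52 → 57.
Putting it together: 64 photos, 32 stops, 57 m climbed.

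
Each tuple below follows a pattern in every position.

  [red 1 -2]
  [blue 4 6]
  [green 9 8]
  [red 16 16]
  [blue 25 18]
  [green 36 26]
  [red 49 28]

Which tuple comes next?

[blue 64 36]

Colour: red, blue, green, red, blue, green, red → blue (repeats red → blue → green).
Second part: perfect squares: 1², 2², 3², …, so 1, 4, 9, 16, 25, 36, 49 → 64.
For the third part, alternating steps +8, +2, +8, +2, …: -2, 6, 8, 16, 18, 26, 28 → 36.
Combining the parts gives [blue 64 36].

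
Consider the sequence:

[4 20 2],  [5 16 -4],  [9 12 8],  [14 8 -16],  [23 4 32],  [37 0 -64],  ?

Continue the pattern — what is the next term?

[60 -4 128]

First coordinate — each term is the sum of the two before it: 4, 5, 9, 14, 23, 37 → 60.
Second coordinate: −4 each step; 20, 16, 12, 8, 4, 0 → -4.
Third coordinate: ×(-2) each step; 2, -4, 8, -16, 32, -64 → 128.
Putting it together: [60 -4 128].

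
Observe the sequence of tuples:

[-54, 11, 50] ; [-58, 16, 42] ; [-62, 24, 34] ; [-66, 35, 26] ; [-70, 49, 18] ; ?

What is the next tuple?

First slot: −4 each step; -54, -58, -62, -66, -70 → -74.
Second slot goes 11, 16, 24, 35, 49 → 66 (differences are 5, 8, 11, … (increasing by 3 each time)).
Third slot: −8 each step; 50, 42, 34, 26, 18 → 10.
Combining the parts gives [-74, 66, 10].

[-74, 66, 10]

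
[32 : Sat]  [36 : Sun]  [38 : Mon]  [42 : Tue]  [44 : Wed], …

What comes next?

For the first component, alternating steps +4, +2, +4, +2, …: 32, 36, 38, 42, 44 → 48.
Day: runs through the weekdays Mon→Sun; Sat, Sun, Mon, Tue, Wed → Thu.
Combining the parts gives [48 : Thu].

[48 : Thu]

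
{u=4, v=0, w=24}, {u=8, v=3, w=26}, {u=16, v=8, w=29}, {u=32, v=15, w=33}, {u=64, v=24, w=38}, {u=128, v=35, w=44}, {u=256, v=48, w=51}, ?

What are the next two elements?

{u=512, v=63, w=59}, {u=1024, v=80, w=68}

U — ×2 each step: 4, 8, 16, 32, 64, 128, 256 → 512 → 1024.
V: differences are 3, 5, 7, … (increasing by 2 each time), so 0, 3, 8, 15, 24, 35, 48 → 63 → 80.
W: differences are 2, 3, 4, … (increasing by 1 each time), so 24, 26, 29, 33, 38, 44, 51 → 59 → 68.
Putting the parts together: {u=512, v=63, w=59} and then {u=1024, v=80, w=68}.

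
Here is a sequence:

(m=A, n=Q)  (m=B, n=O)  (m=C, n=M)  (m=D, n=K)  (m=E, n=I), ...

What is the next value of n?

G

For the m, letters move forward 1 place in the alphabet: A, B, C, D, E → F.
For the n, letters move back 2 places in the alphabet: Q, O, M, K, I → G.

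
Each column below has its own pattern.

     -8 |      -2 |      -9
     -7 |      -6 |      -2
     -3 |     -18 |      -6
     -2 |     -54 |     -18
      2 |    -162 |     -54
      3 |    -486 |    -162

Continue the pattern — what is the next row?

7  -1458  -486

First component goes -8, -7, -3, -2, 2, 3 → 7 (alternating steps +1, +4, +1, +4, …).
Second component: -2, -6, -18, -54, -162, -486 → -1458 (×3 each step).
Third component: always the previous value of the second component; -9, -2, -6, -18, -54, -162 → -486.
Combining the parts gives 7  -1458  -486.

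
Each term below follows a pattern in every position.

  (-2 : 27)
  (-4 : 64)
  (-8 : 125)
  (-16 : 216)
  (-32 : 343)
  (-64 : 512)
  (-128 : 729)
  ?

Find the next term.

(-256 : 1000)

First entry — ×2 each step: -2, -4, -8, -16, -32, -64, -128 → -256.
Second entry: perfect cubes: 3³, 4³, 5³, …, so 27, 64, 125, 216, 343, 512, 729 → 1000.
Putting it together: (-256 : 1000).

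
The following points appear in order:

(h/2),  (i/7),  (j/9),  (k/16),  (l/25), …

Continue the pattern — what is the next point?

(m/41)

For the letter, letters move forward 1 place in the alphabet: h, i, j, k, l → m.
Second slot goes 2, 7, 9, 16, 25 → 41 (each term is the sum of the two before it).
Combining the parts gives (m/41).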